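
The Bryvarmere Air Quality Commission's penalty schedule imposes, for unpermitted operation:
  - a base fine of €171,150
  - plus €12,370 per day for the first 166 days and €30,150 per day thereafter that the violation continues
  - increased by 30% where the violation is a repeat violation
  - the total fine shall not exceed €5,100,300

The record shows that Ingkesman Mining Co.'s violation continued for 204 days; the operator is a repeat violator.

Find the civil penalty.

€4,381,351

First 166 days: 166 × €12,370 = €2,053,420
Remaining days: (204 − 166) × €30,150 = €1,145,700
Per-day component: €2,053,420 + €1,145,700 = €3,199,120
Base plus per-day: €171,150 + €3,199,120 = €3,370,270
Enhancement: 30% of €3,370,270 = €1,011,081
Enhanced fine: €3,370,270 + €1,011,081 = €4,381,351
Cap at €5,100,300: €4,381,351 is within the cap, no reduction.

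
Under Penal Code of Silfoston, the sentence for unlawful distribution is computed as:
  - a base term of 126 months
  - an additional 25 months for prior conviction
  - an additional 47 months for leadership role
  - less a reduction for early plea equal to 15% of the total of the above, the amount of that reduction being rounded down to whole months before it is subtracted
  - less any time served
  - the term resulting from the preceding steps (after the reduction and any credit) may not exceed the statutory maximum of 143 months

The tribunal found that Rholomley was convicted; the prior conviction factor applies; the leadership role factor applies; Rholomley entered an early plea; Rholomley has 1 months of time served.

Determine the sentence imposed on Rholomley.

143 months

Prior conviction enhancement: +25 months
Leadership role enhancement: +47 months
Adjusted term: 126 months + 25 months + 47 months = 198 months
Early plea reduction: 15% of 198 months = 29 months (rounded down)
After reduction: 198 − 29 = 169 months
Less time served: 169 months − 1 months = 168 months
Cap at 143 months: 168 months exceeds the cap → 143 months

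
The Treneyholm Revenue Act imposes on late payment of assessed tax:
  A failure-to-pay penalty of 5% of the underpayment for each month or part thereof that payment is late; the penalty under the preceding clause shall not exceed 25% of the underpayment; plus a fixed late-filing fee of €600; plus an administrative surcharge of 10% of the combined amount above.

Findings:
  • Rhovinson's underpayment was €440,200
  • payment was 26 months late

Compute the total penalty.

Accrued rate: 5% × 26 = 130%, capped at 25% → 25%
Failure-to-pay penalty: 25% of €440,200 = €110,050
Penalty before surcharge: €110,050 + €600 = €110,650
Administrative surcharge: 10% of €110,650 = €11,065
Total penalty: €110,650 + €11,065 = €121,715

€121,715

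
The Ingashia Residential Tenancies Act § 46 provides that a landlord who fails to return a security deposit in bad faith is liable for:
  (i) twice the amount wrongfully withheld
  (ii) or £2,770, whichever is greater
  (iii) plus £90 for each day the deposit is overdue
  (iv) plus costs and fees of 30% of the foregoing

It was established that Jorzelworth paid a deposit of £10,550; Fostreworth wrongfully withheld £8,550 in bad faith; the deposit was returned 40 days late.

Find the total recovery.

£26,910

Doubled: 2 × £8,550 = £17,100
Minimum £2,770: £17,100 meets the minimum, no increase.
Late-return penalty: 40 × £90 = £3,600
Damages plus late penalty: £17,100 + £3,600 = £20,700
Costs and fees: 30% of £20,700 = £6,210
Total recovery: £20,700 + £6,210 = £26,910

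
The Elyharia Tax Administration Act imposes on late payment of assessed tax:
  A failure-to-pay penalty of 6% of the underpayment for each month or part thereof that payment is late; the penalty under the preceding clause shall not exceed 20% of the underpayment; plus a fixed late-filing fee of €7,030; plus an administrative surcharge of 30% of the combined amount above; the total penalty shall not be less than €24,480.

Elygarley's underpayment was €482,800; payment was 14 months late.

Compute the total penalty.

€134,667

Accrued rate: 6% × 14 = 84%, capped at 20% → 20%
Failure-to-pay penalty: 20% of €482,800 = €96,560
Penalty before surcharge: €96,560 + €7,030 = €103,590
Administrative surcharge: 30% of €103,590 = €31,077
Total penalty: €103,590 + €31,077 = €134,667
Minimum €24,480: €134,667 meets the minimum, no increase.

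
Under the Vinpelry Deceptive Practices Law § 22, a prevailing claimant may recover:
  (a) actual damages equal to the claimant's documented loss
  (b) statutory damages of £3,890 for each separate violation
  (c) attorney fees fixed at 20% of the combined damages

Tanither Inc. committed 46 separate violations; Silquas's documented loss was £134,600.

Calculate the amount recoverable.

Statutory damages: 46 × £3,890 = £178,940
Combined damages: £134,600 + £178,940 = £313,540
Attorney fees: 20% of £313,540 = £62,708
Total recovery: £313,540 + £62,708 = £376,248

Total recovery: £376,248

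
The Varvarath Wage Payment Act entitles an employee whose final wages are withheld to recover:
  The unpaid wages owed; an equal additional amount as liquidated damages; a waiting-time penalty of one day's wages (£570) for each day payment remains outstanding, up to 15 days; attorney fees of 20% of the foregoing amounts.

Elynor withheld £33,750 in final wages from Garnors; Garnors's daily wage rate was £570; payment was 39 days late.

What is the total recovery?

Liquidated damages (equal amount): £33,750
Penalty days: min(39, 15) = 15
Waiting-time penalty: 15 × £570 = £8,550
Subtotal: £33,750 + £33,750 + £8,550 = £76,050
Attorney fees: 20% of £76,050 = £15,210
Total award: £76,050 + £15,210 = £91,260

£91,260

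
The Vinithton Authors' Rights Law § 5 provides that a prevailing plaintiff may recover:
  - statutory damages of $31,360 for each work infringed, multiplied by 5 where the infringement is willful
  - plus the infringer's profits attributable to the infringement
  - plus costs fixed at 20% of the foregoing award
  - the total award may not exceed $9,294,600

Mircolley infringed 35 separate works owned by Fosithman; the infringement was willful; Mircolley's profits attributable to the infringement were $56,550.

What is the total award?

$6,653,460

Statutory damages: 35 × $31,360 = $1,097,600
Multiplied by 5: 5 × $1,097,600 = $5,488,000
Combined award: $5,488,000 + $56,550 = $5,544,550
Costs: 20% of $5,544,550 = $1,108,910
Award plus costs: $5,544,550 + $1,108,910 = $6,653,460
Cap at $9,294,600: $6,653,460 is within the cap, no reduction.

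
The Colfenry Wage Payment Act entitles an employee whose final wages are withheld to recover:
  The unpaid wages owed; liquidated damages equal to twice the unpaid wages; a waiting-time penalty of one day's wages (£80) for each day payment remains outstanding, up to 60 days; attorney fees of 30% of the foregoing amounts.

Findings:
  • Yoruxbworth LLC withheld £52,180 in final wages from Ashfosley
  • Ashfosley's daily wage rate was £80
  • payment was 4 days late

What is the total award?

£203,918

Doubled: 2 × £52,180 = £104,360
Penalty days: min(4, 60) = 4
Waiting-time penalty: 4 × £80 = £320
Subtotal: £52,180 + £104,360 + £320 = £156,860
Attorney fees: 30% of £156,860 = £47,058
Total award: £156,860 + £47,058 = £203,918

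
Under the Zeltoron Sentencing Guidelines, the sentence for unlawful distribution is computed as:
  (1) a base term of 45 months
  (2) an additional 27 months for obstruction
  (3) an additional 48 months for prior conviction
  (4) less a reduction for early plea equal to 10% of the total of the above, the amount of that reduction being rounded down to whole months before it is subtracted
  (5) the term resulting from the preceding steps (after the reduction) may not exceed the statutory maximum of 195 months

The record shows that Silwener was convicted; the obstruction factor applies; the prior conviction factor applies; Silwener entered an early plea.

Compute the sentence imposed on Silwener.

Sentence: 108 months

Obstruction enhancement: +27 months
Prior conviction enhancement: +48 months
Adjusted term: 45 months + 27 months + 48 months = 120 months
Early plea reduction: 10% of 120 months = 12 months (rounded down)
After reduction: 120 − 12 = 108 months
Cap at 195 months: 108 months is within the cap, no reduction.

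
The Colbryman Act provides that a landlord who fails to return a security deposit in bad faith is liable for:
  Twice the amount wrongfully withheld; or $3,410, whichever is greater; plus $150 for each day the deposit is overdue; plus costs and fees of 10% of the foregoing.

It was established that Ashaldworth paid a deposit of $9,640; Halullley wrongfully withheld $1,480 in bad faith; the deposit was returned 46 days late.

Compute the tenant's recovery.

Doubled: 2 × $1,480 = $2,960
Minimum $3,410: $2,960 is below the minimum → $3,410
Late-return penalty: 46 × $150 = $6,900
Damages plus late penalty: $3,410 + $6,900 = $10,310
Costs and fees: 10% of $10,310 = $1,031
Total recovery: $10,310 + $1,031 = $11,341

$11,341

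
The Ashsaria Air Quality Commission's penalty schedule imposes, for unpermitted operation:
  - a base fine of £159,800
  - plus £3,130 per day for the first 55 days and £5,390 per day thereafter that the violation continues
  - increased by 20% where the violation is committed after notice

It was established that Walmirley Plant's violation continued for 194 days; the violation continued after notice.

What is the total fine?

£1,297,392

First 55 days: 55 × £3,130 = £172,150
Remaining days: (194 − 55) × £5,390 = £749,210
Per-day component: £172,150 + £749,210 = £921,360
Base plus per-day: £159,800 + £921,360 = £1,081,160
Enhancement: 20% of £1,081,160 = £216,232
Enhanced fine: £1,081,160 + £216,232 = £1,297,392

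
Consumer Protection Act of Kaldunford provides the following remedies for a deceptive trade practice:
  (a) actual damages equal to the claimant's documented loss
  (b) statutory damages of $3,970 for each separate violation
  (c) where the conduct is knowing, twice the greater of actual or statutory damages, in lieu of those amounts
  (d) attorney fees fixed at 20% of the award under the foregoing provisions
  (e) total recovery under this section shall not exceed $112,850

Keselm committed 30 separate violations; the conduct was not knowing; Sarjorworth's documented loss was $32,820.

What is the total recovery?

Statutory damages: 30 × $3,970 = $119,100
Conduct not knowing: the in-lieu enhancement does not apply.
Actual plus statutory damages: $32,820 + $119,100 = $151,920
Attorney fees: 20% of $151,920 = $30,384
Total before cap: $151,920 + $30,384 = $182,304
Cap at $112,850: $182,304 exceeds the cap → $112,850

$112,850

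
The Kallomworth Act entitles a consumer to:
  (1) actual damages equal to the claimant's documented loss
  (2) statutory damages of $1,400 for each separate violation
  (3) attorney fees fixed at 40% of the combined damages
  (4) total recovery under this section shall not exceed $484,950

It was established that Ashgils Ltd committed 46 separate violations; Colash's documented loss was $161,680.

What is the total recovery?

$316,512

Statutory damages: 46 × $1,400 = $64,400
Combined damages: $161,680 + $64,400 = $226,080
Attorney fees: 40% of $226,080 = $90,432
Total before cap: $226,080 + $90,432 = $316,512
Cap at $484,950: $316,512 is within the cap, no reduction.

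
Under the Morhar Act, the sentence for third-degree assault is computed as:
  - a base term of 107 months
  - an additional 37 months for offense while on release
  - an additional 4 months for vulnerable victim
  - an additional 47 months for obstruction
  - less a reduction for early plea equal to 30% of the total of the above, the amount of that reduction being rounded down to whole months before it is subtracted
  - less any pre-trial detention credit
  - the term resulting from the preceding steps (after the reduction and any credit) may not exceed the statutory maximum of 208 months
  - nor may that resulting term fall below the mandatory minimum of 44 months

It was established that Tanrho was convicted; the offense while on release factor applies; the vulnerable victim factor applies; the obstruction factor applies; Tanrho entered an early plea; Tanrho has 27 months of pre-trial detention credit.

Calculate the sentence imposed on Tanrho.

Offense while on release enhancement: +37 months
Vulnerable victim enhancement: +4 months
Obstruction enhancement: +47 months
Adjusted term: 107 months + 37 months + 4 months + 47 months = 195 months
Early plea reduction: 30% of 195 months = 58 months (rounded down)
After reduction: 195 − 58 = 137 months
Less pre-trial detention credit: 137 months − 27 months = 110 months
Cap at 208 months: 110 months is within the cap, no reduction.
Minimum 44 months: 110 months meets the minimum, no increase.

110 months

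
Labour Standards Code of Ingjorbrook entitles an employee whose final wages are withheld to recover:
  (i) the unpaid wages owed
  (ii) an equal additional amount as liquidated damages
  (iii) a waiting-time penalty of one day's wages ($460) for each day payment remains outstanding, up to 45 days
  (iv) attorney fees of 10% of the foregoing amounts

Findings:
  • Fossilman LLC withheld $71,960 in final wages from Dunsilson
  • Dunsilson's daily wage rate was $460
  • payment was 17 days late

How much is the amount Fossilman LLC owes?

Liquidated damages (equal amount): $71,960
Penalty days: min(17, 45) = 17
Waiting-time penalty: 17 × $460 = $7,820
Subtotal: $71,960 + $71,960 + $7,820 = $151,740
Attorney fees: 10% of $151,740 = $15,174
Total award: $151,740 + $15,174 = $166,914

$166,914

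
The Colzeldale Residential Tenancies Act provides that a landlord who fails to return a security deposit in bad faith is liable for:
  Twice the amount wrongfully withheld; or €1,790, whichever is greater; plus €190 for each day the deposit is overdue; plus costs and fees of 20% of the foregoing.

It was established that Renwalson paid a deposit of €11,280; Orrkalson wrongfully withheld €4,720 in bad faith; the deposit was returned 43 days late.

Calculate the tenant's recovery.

Doubled: 2 × €4,720 = €9,440
Minimum €1,790: €9,440 meets the minimum, no increase.
Late-return penalty: 43 × €190 = €8,170
Damages plus late penalty: €9,440 + €8,170 = €17,610
Costs and fees: 20% of €17,610 = €3,522
Total recovery: €17,610 + €3,522 = €21,132

€21,132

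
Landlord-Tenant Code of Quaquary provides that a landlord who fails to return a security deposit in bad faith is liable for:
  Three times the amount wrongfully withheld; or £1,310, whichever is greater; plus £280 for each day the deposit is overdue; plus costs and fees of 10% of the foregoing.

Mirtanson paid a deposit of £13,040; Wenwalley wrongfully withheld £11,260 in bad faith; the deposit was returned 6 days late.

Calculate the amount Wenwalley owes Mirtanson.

£39,006

Trebled: 3 × £11,260 = £33,780
Minimum £1,310: £33,780 meets the minimum, no increase.
Late-return penalty: 6 × £280 = £1,680
Damages plus late penalty: £33,780 + £1,680 = £35,460
Costs and fees: 10% of £35,460 = £3,546
Total recovery: £35,460 + £3,546 = £39,006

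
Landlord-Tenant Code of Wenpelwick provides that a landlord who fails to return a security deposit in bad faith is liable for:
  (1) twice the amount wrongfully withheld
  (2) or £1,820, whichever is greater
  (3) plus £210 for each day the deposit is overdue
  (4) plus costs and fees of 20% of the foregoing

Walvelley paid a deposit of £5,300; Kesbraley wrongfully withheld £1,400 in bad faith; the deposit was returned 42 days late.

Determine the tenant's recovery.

Doubled: 2 × £1,400 = £2,800
Minimum £1,820: £2,800 meets the minimum, no increase.
Late-return penalty: 42 × £210 = £8,820
Damages plus late penalty: £2,800 + £8,820 = £11,620
Costs and fees: 20% of £11,620 = £2,324
Total recovery: £11,620 + £2,324 = £13,944

£13,944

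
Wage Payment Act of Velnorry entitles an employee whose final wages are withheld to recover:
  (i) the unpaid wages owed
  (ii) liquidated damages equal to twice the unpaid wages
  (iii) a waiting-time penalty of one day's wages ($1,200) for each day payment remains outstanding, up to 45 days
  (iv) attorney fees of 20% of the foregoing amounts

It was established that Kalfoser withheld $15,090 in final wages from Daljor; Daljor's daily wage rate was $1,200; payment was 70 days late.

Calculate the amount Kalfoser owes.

$119,124

Doubled: 2 × $15,090 = $30,180
Penalty days: min(70, 45) = 45
Waiting-time penalty: 45 × $1,200 = $54,000
Subtotal: $15,090 + $30,180 + $54,000 = $99,270
Attorney fees: 20% of $99,270 = $19,854
Total award: $99,270 + $19,854 = $119,124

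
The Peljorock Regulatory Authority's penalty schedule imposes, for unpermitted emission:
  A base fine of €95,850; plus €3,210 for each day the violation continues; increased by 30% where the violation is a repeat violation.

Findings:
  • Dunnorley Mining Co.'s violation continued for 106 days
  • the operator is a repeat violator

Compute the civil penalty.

Per-day component: 106 × €3,210 = €340,260
Base plus per-day: €95,850 + €340,260 = €436,110
Enhancement: 30% of €436,110 = €130,833
Enhanced fine: €436,110 + €130,833 = €566,943

€566,943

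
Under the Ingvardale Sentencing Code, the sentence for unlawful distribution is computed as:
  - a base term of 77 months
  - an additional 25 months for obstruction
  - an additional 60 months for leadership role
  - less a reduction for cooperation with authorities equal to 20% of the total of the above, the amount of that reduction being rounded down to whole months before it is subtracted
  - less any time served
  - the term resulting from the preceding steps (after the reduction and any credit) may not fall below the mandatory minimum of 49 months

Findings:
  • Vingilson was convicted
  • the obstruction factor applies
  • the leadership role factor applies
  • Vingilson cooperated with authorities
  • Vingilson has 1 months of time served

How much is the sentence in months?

Obstruction enhancement: +25 months
Leadership role enhancement: +60 months
Adjusted term: 77 months + 25 months + 60 months = 162 months
Cooperation with authorities reduction: 20% of 162 months = 32 months (rounded down)
After reduction: 162 − 32 = 130 months
Less time served: 130 months − 1 months = 129 months
Minimum 49 months: 129 months meets the minimum, no increase.

129 months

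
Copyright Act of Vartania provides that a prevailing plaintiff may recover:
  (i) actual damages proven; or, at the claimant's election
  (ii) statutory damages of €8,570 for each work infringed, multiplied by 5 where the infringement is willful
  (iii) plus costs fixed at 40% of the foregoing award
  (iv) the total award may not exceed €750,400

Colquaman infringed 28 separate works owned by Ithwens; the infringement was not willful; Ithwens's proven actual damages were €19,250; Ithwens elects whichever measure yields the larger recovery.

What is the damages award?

€335,944

Statutory damages: 28 × €8,570 = €239,960
Infringement not willful: no ×5 enhancement.
Greater of actual damages (€19,250) or statutory damages (€239,960): €239,960
Costs: 40% of €239,960 = €95,984
Award plus costs: €239,960 + €95,984 = €335,944
Cap at €750,400: €335,944 is within the cap, no reduction.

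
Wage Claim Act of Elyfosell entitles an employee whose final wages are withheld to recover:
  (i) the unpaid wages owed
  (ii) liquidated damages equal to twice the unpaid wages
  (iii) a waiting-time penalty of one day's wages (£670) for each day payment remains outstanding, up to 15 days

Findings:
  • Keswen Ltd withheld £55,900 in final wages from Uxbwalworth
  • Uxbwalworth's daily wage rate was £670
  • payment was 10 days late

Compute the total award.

Doubled: 2 × £55,900 = £111,800
Penalty days: min(10, 15) = 10
Waiting-time penalty: 10 × £670 = £6,700
Total award: £55,900 + £111,800 + £6,700 = £174,400

Total award: £174,400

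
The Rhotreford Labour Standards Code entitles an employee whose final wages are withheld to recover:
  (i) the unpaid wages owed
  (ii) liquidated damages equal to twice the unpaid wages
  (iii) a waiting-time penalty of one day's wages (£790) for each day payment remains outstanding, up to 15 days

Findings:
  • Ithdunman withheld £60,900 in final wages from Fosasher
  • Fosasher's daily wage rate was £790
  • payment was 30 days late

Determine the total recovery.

£194,550

Doubled: 2 × £60,900 = £121,800
Penalty days: min(30, 15) = 15
Waiting-time penalty: 15 × £790 = £11,850
Total award: £60,900 + £121,800 + £11,850 = £194,550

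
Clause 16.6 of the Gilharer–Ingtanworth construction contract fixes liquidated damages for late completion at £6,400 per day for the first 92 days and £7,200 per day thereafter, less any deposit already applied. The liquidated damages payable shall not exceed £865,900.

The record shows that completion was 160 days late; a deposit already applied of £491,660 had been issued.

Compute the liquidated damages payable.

First 92 days: 92 × £6,400 = £588,800
Remaining days: (160 − 92) × £7,200 = £489,600
Accrued per-day damages: £588,800 + £489,600 = £1,078,400
Less deposit already applied: £1,078,400 − £491,660 = £586,740
Cap at £865,900: £586,740 is within the cap, no reduction.

£586,740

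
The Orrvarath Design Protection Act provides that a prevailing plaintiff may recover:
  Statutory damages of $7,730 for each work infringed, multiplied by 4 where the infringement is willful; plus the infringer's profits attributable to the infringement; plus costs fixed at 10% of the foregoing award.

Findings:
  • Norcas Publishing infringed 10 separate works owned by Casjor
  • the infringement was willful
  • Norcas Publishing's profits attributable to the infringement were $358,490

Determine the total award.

Award: $734,459

Statutory damages: 10 × $7,730 = $77,300
Multiplied by 4: 4 × $77,300 = $309,200
Combined award: $309,200 + $358,490 = $667,690
Costs: 10% of $667,690 = $66,769
Award plus costs: $667,690 + $66,769 = $734,459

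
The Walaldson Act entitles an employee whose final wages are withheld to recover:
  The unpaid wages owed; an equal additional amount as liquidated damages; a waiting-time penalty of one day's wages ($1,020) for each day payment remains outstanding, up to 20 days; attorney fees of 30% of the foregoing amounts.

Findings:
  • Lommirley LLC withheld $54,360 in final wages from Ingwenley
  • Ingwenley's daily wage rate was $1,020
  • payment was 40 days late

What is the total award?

$167,856

Liquidated damages (equal amount): $54,360
Penalty days: min(40, 20) = 20
Waiting-time penalty: 20 × $1,020 = $20,400
Subtotal: $54,360 + $54,360 + $20,400 = $129,120
Attorney fees: 30% of $129,120 = $38,736
Total award: $129,120 + $38,736 = $167,856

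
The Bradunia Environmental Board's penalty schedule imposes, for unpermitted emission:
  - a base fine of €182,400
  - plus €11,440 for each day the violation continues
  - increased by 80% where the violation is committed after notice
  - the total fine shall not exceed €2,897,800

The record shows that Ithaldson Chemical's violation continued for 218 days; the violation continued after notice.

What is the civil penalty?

€2,897,800

Per-day component: 218 × €11,440 = €2,493,920
Base plus per-day: €182,400 + €2,493,920 = €2,676,320
Enhancement: 80% of €2,676,320 = €2,141,056
Enhanced fine: €2,676,320 + €2,141,056 = €4,817,376
Cap at €2,897,800: €4,817,376 exceeds the cap → €2,897,800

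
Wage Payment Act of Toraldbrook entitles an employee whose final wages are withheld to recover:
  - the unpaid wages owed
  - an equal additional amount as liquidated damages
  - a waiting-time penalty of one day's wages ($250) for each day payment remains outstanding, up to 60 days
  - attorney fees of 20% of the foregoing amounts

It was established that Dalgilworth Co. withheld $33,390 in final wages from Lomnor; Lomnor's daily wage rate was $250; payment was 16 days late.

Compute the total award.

Liquidated damages (equal amount): $33,390
Penalty days: min(16, 60) = 16
Waiting-time penalty: 16 × $250 = $4,000
Subtotal: $33,390 + $33,390 + $4,000 = $70,780
Attorney fees: 20% of $70,780 = $14,156
Total award: $70,780 + $14,156 = $84,936

$84,936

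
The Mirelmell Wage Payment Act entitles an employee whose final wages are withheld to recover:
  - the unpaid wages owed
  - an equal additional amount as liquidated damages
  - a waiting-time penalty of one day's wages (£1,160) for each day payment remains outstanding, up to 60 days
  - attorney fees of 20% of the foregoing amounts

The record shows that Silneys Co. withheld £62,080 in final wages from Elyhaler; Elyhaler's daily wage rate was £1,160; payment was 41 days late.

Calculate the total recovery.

Liquidated damages (equal amount): £62,080
Penalty days: min(41, 60) = 41
Waiting-time penalty: 41 × £1,160 = £47,560
Subtotal: £62,080 + £62,080 + £47,560 = £171,720
Attorney fees: 20% of £171,720 = £34,344
Total award: £171,720 + £34,344 = £206,064

£206,064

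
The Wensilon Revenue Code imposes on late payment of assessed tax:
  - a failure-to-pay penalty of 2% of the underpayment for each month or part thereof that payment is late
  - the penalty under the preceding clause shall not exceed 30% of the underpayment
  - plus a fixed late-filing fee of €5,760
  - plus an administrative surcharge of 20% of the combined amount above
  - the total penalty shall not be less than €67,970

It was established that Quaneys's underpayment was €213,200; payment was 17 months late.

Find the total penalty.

€83,664

Accrued rate: 2% × 17 = 34%, capped at 30% → 30%
Failure-to-pay penalty: 30% of €213,200 = €63,960
Penalty before surcharge: €63,960 + €5,760 = €69,720
Administrative surcharge: 20% of €69,720 = €13,944
Total penalty: €69,720 + €13,944 = €83,664
Minimum €67,970: €83,664 meets the minimum, no increase.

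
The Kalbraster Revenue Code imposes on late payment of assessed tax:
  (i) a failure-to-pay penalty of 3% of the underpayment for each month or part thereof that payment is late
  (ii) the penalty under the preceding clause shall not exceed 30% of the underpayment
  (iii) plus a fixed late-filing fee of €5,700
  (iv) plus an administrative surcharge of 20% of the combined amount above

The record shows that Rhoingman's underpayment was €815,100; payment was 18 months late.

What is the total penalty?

€300,276

Accrued rate: 3% × 18 = 54%, capped at 30% → 30%
Failure-to-pay penalty: 30% of €815,100 = €244,530
Penalty before surcharge: €244,530 + €5,700 = €250,230
Administrative surcharge: 20% of €250,230 = €50,046
Total penalty: €250,230 + €50,046 = €300,276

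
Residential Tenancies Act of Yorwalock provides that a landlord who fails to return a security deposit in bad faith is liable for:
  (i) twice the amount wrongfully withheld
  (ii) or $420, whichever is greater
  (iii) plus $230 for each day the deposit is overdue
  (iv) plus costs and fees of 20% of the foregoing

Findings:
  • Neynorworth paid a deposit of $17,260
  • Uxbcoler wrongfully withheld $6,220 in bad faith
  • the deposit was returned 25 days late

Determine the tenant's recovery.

$21,828

Doubled: 2 × $6,220 = $12,440
Minimum $420: $12,440 meets the minimum, no increase.
Late-return penalty: 25 × $230 = $5,750
Damages plus late penalty: $12,440 + $5,750 = $18,190
Costs and fees: 20% of $18,190 = $3,638
Total recovery: $18,190 + $3,638 = $21,828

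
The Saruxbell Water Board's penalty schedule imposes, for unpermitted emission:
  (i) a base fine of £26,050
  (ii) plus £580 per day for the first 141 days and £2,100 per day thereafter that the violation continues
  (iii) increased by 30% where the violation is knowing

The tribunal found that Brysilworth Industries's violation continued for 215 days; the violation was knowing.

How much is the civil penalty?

Civil penalty: £342,199

First 141 days: 141 × £580 = £81,780
Remaining days: (215 − 141) × £2,100 = £155,400
Per-day component: £81,780 + £155,400 = £237,180
Base plus per-day: £26,050 + £237,180 = £263,230
Enhancement: 30% of £263,230 = £78,969
Enhanced fine: £263,230 + £78,969 = £342,199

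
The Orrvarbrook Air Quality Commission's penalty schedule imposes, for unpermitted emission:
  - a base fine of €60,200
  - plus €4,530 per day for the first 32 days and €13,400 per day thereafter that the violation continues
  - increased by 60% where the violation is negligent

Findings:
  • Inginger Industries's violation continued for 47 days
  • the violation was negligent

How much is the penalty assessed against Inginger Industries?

First 32 days: 32 × €4,530 = €144,960
Remaining days: (47 − 32) × €13,400 = €201,000
Per-day component: €144,960 + €201,000 = €345,960
Base plus per-day: €60,200 + €345,960 = €406,160
Enhancement: 60% of €406,160 = €243,696
Enhanced fine: €406,160 + €243,696 = €649,856

€649,856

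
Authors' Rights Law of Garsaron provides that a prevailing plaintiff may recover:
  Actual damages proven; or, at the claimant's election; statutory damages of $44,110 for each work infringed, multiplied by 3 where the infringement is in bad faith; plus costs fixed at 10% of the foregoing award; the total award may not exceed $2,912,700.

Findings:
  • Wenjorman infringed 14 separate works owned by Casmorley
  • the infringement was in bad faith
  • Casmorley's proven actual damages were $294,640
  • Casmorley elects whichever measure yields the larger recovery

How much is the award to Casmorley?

Statutory damages: 14 × $44,110 = $617,540
Trebled: 3 × $617,540 = $1,852,620
Greater of actual damages ($294,640) or enhanced statutory damages ($1,852,620): $1,852,620
Costs: 10% of $1,852,620 = $185,262
Award plus costs: $1,852,620 + $185,262 = $2,037,882
Cap at $2,912,700: $2,037,882 is within the cap, no reduction.

$2,037,882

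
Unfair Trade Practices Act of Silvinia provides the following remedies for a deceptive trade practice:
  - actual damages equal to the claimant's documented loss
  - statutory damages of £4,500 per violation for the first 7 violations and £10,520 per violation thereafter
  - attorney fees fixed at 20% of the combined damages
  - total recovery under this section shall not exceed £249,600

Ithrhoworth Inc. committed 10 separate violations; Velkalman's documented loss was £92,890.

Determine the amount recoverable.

Total recovery: £187,140

First 7 violations: 7 × £4,500 = £31,500
Remaining violations: (10 − 7) × £10,520 = £31,560
Statutory damages: £31,500 + £31,560 = £63,060
Combined damages: £92,890 + £63,060 = £155,950
Attorney fees: 20% of £155,950 = £31,190
Total before cap: £155,950 + £31,190 = £187,140
Cap at £249,600: £187,140 is within the cap, no reduction.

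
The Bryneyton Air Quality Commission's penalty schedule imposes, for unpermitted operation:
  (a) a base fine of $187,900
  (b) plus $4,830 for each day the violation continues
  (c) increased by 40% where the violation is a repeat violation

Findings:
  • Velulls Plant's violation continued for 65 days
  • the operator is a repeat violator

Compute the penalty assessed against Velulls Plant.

Per-day component: 65 × $4,830 = $313,950
Base plus per-day: $187,900 + $313,950 = $501,850
Enhancement: 40% of $501,850 = $200,740
Enhanced fine: $501,850 + $200,740 = $702,590

$702,590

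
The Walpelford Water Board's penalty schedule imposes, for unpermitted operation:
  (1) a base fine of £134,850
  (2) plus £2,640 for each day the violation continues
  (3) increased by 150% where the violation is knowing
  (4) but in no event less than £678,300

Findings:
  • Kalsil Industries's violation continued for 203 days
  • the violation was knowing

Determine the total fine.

Per-day component: 203 × £2,640 = £535,920
Base plus per-day: £134,850 + £535,920 = £670,770
Enhancement: 150% of £670,770 = £1,006,155
Enhanced fine: £670,770 + £1,006,155 = £1,676,925
Minimum £678,300: £1,676,925 meets the minimum, no increase.

Civil penalty: £1,676,925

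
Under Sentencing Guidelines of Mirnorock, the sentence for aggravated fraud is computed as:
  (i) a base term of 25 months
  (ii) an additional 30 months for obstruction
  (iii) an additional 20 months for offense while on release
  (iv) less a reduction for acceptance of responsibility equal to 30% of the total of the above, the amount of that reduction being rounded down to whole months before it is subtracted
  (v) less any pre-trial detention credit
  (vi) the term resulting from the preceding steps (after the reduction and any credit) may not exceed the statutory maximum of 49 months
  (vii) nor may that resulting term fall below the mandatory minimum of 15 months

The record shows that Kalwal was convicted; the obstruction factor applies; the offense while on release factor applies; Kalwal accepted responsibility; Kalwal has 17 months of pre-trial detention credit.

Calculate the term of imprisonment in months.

Obstruction enhancement: +30 months
Offense while on release enhancement: +20 months
Adjusted term: 25 months + 30 months + 20 months = 75 months
Acceptance of responsibility reduction: 30% of 75 months = 22 months (rounded down)
After reduction: 75 − 22 = 53 months
Less pre-trial detention credit: 53 months − 17 months = 36 months
Cap at 49 months: 36 months is within the cap, no reduction.
Minimum 15 months: 36 months meets the minimum, no increase.

36 months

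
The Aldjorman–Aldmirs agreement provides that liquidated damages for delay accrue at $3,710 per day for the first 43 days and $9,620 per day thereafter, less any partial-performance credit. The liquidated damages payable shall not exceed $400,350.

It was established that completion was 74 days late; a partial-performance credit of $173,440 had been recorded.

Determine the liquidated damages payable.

$284,310

First 43 days: 43 × $3,710 = $159,530
Remaining days: (74 − 43) × $9,620 = $298,220
Accrued per-day damages: $159,530 + $298,220 = $457,750
Less partial-performance credit: $457,750 − $173,440 = $284,310
Cap at $400,350: $284,310 is within the cap, no reduction.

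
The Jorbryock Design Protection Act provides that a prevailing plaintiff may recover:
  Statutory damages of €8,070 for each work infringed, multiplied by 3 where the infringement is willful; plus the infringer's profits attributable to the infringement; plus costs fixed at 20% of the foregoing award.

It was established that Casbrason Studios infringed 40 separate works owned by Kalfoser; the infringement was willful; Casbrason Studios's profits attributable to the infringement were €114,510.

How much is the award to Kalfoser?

€1,299,492

Statutory damages: 40 × €8,070 = €322,800
Trebled: 3 × €322,800 = €968,400
Combined award: €968,400 + €114,510 = €1,082,910
Costs: 20% of €1,082,910 = €216,582
Award plus costs: €1,082,910 + €216,582 = €1,299,492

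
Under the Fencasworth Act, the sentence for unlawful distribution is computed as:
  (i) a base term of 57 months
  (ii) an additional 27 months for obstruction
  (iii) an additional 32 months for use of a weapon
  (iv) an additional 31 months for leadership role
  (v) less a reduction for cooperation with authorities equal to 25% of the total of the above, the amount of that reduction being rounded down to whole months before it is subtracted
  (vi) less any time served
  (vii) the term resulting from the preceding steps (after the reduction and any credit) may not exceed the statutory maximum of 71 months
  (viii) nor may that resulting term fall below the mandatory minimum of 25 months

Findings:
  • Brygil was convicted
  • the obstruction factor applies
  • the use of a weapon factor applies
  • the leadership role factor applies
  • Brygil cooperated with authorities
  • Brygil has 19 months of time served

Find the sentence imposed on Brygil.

Obstruction enhancement: +27 months
Use of a weapon enhancement: +32 months
Leadership role enhancement: +31 months
Adjusted term: 57 months + 27 months + 32 months + 31 months = 147 months
Cooperation with authorities reduction: 25% of 147 months = 36 months (rounded down)
After reduction: 147 − 36 = 111 months
Less time served: 111 months − 19 months = 92 months
Cap at 71 months: 92 months exceeds the cap → 71 months
Minimum 25 months: 71 months meets the minimum, no increase.

71 months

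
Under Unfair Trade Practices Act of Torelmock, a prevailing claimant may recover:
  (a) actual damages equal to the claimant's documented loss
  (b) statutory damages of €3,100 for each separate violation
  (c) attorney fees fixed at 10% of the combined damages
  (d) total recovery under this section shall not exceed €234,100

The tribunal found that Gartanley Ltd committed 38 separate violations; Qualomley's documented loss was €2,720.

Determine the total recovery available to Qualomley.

Statutory damages: 38 × €3,100 = €117,800
Combined damages: €2,720 + €117,800 = €120,520
Attorney fees: 10% of €120,520 = €12,052
Total before cap: €120,520 + €12,052 = €132,572
Cap at €234,100: €132,572 is within the cap, no reduction.

€132,572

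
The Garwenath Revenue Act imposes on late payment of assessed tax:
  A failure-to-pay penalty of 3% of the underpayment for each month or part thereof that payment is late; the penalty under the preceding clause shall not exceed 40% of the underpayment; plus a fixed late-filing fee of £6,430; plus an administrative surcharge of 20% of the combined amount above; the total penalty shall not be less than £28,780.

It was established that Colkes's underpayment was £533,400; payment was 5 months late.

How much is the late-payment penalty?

£103,728

Accrued rate: 3% × 5 = 15%, capped at 40% → 15%
Failure-to-pay penalty: 15% of £533,400 = £80,010
Penalty before surcharge: £80,010 + £6,430 = £86,440
Administrative surcharge: 20% of £86,440 = £17,288
Total penalty: £86,440 + £17,288 = £103,728
Minimum £28,780: £103,728 meets the minimum, no increase.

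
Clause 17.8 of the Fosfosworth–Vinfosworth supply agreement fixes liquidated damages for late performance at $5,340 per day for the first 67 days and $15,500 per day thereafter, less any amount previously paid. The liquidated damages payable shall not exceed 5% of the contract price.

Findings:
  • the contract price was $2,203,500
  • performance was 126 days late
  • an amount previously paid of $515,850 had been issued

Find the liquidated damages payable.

Liquidated damages: $110,175

First 67 days: 67 × $5,340 = $357,780
Remaining days: (126 − 67) × $15,500 = $914,500
Accrued per-day damages: $357,780 + $914,500 = $1,272,280
Less amount previously paid: $1,272,280 − $515,850 = $756,430
Cap: 5% of $2,203,500 = $110,175
Cap at $110,175: $756,430 exceeds the cap → $110,175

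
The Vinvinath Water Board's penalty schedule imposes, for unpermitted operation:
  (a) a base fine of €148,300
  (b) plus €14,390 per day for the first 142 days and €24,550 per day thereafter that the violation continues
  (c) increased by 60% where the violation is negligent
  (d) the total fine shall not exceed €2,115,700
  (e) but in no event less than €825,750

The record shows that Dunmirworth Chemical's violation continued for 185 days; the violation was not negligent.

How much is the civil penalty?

Civil penalty: €2,115,700

First 142 days: 142 × €14,390 = €2,043,380
Remaining days: (185 − 142) × €24,550 = €1,055,650
Per-day component: €2,043,380 + €1,055,650 = €3,099,030
Base plus per-day: €148,300 + €3,099,030 = €3,247,330
The violation was not negligent: no 60% increase.
Cap at €2,115,700: €3,247,330 exceeds the cap → €2,115,700
Minimum €825,750: €2,115,700 meets the minimum, no increase.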